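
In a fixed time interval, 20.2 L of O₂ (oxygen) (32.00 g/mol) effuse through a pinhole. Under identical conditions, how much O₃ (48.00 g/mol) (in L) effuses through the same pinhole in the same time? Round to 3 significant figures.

16.5 L

By Graham's law, rate_O₃/rate_O₂ = √(M_O₂/M_O₃) = √(32.00/48.00) = √0.6667 = 0.8165.
So the volume for O₃ is 20.2 × 0.8165 = 16.5 L.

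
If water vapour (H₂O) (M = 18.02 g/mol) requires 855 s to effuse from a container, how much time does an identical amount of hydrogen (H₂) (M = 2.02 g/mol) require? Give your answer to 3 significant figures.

From Graham's law, t_H₂/t_H₂O = √(M_H₂/M_H₂O) = √(2.02/18.02) = √0.1121 = 0.3348.
So the time for H₂ is 855 × 0.3348 = 286 s.

286 s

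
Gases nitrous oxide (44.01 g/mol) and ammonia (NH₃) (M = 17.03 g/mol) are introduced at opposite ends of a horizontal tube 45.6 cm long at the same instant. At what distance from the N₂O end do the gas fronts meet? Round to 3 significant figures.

17.5 cm

In equal time, each gas travels a distance ∝ its rate ∝ 1/√M, so d_N₂O/d_NH₃ = √(M_NH₃/M_N₂O) = √(17.03/44.01) = 0.6221.
With d_N₂O + d_NH₃ = 45.6 cm, d_NH₃ = 45.6/(1 + 0.6221) = 28.11 cm.
d_N₂O = 45.6 − 28.11 = 17.5 cm.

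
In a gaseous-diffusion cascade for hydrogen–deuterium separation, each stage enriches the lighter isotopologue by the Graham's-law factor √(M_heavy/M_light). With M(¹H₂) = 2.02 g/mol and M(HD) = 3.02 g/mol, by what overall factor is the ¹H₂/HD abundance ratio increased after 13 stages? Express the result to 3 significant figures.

13.7

The single-stage factor is √(M_heavy/M_light), so 13 stages give [√(3.02/2.02)]^13 = (3.02/2.02)^(13/2).
= 1.49505^(13/2) = 13.7.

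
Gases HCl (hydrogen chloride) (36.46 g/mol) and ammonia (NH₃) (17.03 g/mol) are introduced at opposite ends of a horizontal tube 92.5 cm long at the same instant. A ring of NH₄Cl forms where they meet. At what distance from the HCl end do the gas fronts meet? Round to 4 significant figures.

In equal time, each gas travels a distance ∝ its rate ∝ 1/√M, so d_HCl/d_NH₃ = √(M_NH₃/M_HCl) = √(17.03/36.46) = 0.6834.
With d_HCl + d_NH₃ = 92.5 cm, d_NH₃ = 92.5/(1 + 0.6834) = 54.95 cm.
d_HCl = 92.5 − 54.95 = 37.55 cm.

37.55 cm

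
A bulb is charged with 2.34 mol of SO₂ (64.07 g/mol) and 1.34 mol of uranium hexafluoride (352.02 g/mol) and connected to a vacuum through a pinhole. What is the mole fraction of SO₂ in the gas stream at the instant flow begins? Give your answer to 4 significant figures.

Rate_i ∝ x_i/√M_i (Graham's law weighted by mole fraction), so the effusate composition follows n_i/√M_i.
So x_SO₂ in the escaping gas = (n_SO₂/√M_SO₂) / Σ(n_i/√M_i)
= (2.34/√64.07) / (2.34/√64.07 + 1.34/√352.02) = 0.2923/(0.2923 + 0.07142) = 0.8037.

0.8037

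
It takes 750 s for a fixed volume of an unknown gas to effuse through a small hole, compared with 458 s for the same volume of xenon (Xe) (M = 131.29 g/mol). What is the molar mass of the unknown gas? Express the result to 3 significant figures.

352 g/mol

Using Graham's law: t_X/t_Xe = √(M_X/M_Xe).
750/458 = 1.638 = √(M_X/131.29)
M_X = 131.29 × 1.638² = 131.29 × 2.682 = 352 g/mol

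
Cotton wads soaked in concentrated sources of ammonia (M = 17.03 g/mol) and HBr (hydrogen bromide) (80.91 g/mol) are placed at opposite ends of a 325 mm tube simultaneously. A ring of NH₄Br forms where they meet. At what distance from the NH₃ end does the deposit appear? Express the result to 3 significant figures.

Distances travelled in equal time are proportional to diffusion rates, so d_NH₃/d_HBr = √(M_HBr/M_NH₃) = √(80.91/17.03) = 2.180.
With d_NH₃ + d_HBr = 325 mm, d_HBr = 325/(1 + 2.180) = 102.2 mm.
d_NH₃ = 325 − 102.2 = 223 mm.

223 mm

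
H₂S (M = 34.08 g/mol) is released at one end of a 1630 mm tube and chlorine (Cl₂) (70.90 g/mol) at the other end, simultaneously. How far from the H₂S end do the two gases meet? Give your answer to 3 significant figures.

963 mm

Distances travelled in equal time are proportional to diffusion rates, so d_H₂S/d_Cl₂ = √(M_Cl₂/M_H₂S) = √(70.90/34.08) = 1.442.
With d_H₂S + d_Cl₂ = 1630 mm, d_Cl₂ = 1630/(1 + 1.442) = 667.4 mm.
d_H₂S = 1630 − 667.4 = 963 mm.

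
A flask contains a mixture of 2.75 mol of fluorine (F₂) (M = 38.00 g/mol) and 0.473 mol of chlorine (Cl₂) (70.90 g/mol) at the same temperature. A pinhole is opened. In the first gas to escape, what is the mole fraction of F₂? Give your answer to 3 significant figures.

0.888

Rate_i ∝ x_i/√M_i (Graham's law weighted by mole fraction), so the effusate composition follows n_i/√M_i.
So x_F₂ in the escaping gas = (n_F₂/√M_F₂) / Σ(n_i/√M_i)
= (2.75/√38.00) / (2.75/√38.00 + 0.473/√70.90) = 0.4461/(0.4461 + 0.05617) = 0.888.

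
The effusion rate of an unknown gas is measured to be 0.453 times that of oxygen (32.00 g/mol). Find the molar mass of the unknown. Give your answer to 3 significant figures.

156 g/mol

Since effusion rate ∝ 1/√M, rate_X/rate_O₂ = √(M_O₂/M_X).
0.453 = √(32.00/M_X)
M_X = 32.00 / 0.453² = 32.00 / 0.2052 = 156 g/mol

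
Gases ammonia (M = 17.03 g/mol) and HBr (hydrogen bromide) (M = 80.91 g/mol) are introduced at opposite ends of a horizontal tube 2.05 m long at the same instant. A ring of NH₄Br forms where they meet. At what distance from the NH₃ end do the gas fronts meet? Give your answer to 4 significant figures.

1.405 m

Distances travelled in equal time are proportional to diffusion rates, so d_NH₃/d_HBr = √(M_HBr/M_NH₃) = √(80.91/17.03) = 2.180.
With d_NH₃ + d_HBr = 2.05 m, d_HBr = 2.05/(1 + 2.180) = 0.6447 m.
d_NH₃ = 2.05 − 0.6447 = 1.405 m.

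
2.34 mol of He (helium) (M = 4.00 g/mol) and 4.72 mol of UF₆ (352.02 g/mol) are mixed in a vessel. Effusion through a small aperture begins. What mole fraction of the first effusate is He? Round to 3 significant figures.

Each component's effusion rate ∝ (its partial pressure)·(1/√M) ∝ n_i/√M_i.
x_He(eff) = (n_He/√M_He) / (n_He/√M_He + n_UF₆/√M_UF₆)
= (2.34/√4.00) / (2.34/√4.00 + 4.72/√352.02) = 1.170/(1.170 + 0.2516) = 0.823.

0.823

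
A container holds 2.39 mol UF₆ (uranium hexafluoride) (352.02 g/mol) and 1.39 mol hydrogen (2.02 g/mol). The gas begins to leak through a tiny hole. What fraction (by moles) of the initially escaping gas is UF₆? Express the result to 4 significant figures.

Each component's effusion rate ∝ (its partial pressure)·(1/√M) ∝ n_i/√M_i.
So x_UF₆ in the escaping gas = (n_UF₆/√M_UF₆) / Σ(n_i/√M_i)
= (2.39/√352.02) / (2.39/√352.02 + 1.39/√2.02) = 0.1274/(0.1274 + 0.9780) = 0.1152.

0.1152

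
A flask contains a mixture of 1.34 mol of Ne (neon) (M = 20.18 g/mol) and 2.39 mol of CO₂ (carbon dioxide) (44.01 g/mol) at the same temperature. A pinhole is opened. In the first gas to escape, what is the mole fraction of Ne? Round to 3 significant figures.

0.453

The effusion rate of species i is ∝ p_i/√M_i ∝ n_i/√M_i.
Mole fraction of Ne in the effusate = (n_Ne/√M_Ne) / (n_Ne/√M_Ne + n_CO₂/√M_CO₂)
= (1.34/√20.18) / (1.34/√20.18 + 2.39/√44.01) = 0.2983/(0.2983 + 0.3603) = 0.453.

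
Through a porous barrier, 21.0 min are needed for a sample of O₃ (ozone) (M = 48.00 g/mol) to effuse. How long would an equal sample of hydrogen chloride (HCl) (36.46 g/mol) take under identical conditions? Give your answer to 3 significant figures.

Since effusion rate ∝ 1/√M, t_HCl/t_O₃ = √(M_HCl/M_O₃) = √(36.46/48.00) = √0.7596 = 0.8715.
So the time for HCl is 21.0 × 0.8715 = 18.3 min.

18.3 min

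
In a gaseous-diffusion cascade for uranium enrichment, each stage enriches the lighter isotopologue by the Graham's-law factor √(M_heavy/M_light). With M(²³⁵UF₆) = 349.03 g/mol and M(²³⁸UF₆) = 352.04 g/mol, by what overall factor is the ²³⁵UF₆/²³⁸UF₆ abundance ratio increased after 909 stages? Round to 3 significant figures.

The single-stage factor is √(M_heavy/M_light), so 909 stages give [√(352.04/349.03)]^909 = (352.04/349.03)^(909/2).
= 1.00862^(909/2) = 49.5.

49.5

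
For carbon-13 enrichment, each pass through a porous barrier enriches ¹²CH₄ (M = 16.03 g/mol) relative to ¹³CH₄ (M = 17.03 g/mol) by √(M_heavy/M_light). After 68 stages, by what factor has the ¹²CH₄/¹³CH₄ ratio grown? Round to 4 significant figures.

Overall factor = α^68 with α = √(17.03/16.03), i.e. (17.03/16.03)^(68/2).
= 1.06238^34 = 7.826.

7.826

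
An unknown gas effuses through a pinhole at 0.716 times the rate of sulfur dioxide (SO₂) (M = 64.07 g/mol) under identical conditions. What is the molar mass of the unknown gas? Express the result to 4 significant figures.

Since effusion rate ∝ 1/√M, rate_X/rate_SO₂ = √(M_SO₂/M_X).
0.716 = √(64.07/M_X)
M_X = 64.07 / 0.716² = 64.07 / 0.5127 = 125.0 g/mol

125.0 g/mol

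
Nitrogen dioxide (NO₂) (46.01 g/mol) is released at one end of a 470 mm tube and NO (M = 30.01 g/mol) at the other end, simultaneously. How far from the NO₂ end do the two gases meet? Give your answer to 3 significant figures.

Graham's law gives d_NO₂/d_NO = rate_NO₂/rate_NO = √(M_NO/M_NO₂) = √(30.01/46.01) = 0.8076.
With d_NO₂ + d_NO = 470 mm, d_NO = 470/(1 + 0.8076) = 260.0 mm.
d_NO₂ = 470 − 260.0 = 210 mm.

210 mm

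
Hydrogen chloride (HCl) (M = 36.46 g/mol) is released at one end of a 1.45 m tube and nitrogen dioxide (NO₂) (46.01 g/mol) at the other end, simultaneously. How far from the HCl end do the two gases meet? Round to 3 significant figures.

Distances travelled in equal time are proportional to diffusion rates, so d_HCl/d_NO₂ = √(M_NO₂/M_HCl) = √(46.01/36.46) = 1.123.
With d_HCl + d_NO₂ = 1.45 m, d_NO₂ = 1.45/(1 + 1.123) = 0.6829 m.
d_HCl = 1.45 − 0.6829 = 0.767 m.

0.767 m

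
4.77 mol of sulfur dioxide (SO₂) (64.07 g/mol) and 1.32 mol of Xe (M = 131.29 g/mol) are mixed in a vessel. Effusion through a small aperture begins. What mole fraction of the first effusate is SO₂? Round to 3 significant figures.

Effusion rate of each component ∝ n_i/√M_i (partial pressure × 1/√M).
x_SO₂(eff) = (n_SO₂/√M_SO₂) / (n_SO₂/√M_SO₂ + n_Xe/√M_Xe)
= (4.77/√64.07) / (4.77/√64.07 + 1.32/√131.29) = 0.5959/(0.5959 + 0.1152) = 0.838.

0.838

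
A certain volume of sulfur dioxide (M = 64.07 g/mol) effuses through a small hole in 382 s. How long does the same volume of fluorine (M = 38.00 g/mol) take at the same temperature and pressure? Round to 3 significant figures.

From Graham's law, t_F₂/t_SO₂ = √(M_F₂/M_SO₂) = √(38.00/64.07) = √0.5931 = 0.7701.
So the time for F₂ is 382 × 0.7701 = 294 s.

294 s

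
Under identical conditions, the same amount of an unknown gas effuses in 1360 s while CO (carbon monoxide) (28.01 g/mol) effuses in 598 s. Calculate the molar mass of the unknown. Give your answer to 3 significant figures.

Since effusion rate ∝ 1/√M, t_X/t_CO = √(M_X/M_CO).
1360/598 = 2.274 = √(M_X/28.01)
M_X = 28.01 × 2.274² = 28.01 × 5.172 = 145 g/mol

145 g/mol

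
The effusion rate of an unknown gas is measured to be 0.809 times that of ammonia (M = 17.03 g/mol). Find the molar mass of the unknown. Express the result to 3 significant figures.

Graham's law gives rate_X/rate_NH₃ = √(M_NH₃/M_X).
0.809 = √(17.03/M_X)
M_X = 17.03 / 0.809² = 17.03 / 0.6545 = 26.0 g/mol

26.0 g/mol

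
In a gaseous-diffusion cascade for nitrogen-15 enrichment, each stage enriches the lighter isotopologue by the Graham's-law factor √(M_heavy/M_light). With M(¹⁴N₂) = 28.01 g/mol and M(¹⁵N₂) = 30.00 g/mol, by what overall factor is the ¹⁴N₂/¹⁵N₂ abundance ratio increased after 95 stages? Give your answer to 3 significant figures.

26.1

Overall factor = α^95 with α = √(30.00/28.01), i.e. (30.00/28.01)^(95/2).
= 1.07105^(95/2) = 26.1.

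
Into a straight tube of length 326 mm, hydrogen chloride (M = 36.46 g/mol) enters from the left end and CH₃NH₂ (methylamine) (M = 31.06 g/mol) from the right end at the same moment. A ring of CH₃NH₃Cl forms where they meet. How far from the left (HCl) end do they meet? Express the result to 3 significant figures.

Distances travelled in equal time are proportional to diffusion rates, so d_HCl/d_CH₃NH₂ = √(M_CH₃NH₂/M_HCl) = √(31.06/36.46) = 0.9230.
With d_HCl + d_CH₃NH₂ = 326 mm, d_CH₃NH₂ = 326/(1 + 0.9230) = 169.5 mm.
d_HCl = 326 − 169.5 = 156 mm.

156 mm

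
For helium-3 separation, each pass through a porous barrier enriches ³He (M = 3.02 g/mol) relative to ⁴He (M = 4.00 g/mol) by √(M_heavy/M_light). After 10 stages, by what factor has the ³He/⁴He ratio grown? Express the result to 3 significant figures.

4.08

The single-stage factor is √(M_heavy/M_light), so 10 stages give [√(4.00/3.02)]^10 = (4.00/3.02)^(10/2).
= 1.32450^5 = 4.08.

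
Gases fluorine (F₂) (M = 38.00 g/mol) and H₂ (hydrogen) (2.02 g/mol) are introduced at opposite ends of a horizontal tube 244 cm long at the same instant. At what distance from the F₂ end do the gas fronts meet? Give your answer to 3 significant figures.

Graham's law gives d_F₂/d_H₂ = rate_F₂/rate_H₂ = √(M_H₂/M_F₂) = √(2.02/38.00) = 0.2306.
With d_F₂ + d_H₂ = 244 cm, d_H₂ = 244/(1 + 0.2306) = 198.3 cm.
d_F₂ = 244 − 198.3 = 45.7 cm.

45.7 cm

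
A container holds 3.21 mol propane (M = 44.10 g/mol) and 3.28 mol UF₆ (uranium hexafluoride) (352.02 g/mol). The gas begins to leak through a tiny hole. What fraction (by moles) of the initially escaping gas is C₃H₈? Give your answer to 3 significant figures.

0.734

Rate_i ∝ x_i/√M_i (Graham's law weighted by mole fraction), so the effusate composition follows n_i/√M_i.
So x_C₃H₈ in the escaping gas = (n_C₃H₈/√M_C₃H₈) / Σ(n_i/√M_i)
= (3.21/√44.10) / (3.21/√44.10 + 3.28/√352.02) = 0.4834/(0.4834 + 0.1748) = 0.734.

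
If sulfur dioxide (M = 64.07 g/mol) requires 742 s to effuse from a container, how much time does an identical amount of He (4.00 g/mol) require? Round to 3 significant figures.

185 s

Since effusion rate ∝ 1/√M, t_He/t_SO₂ = √(M_He/M_SO₂) = √(4.00/64.07) = √0.06243 = 0.2499.
So the time for He is 742 × 0.2499 = 185 s.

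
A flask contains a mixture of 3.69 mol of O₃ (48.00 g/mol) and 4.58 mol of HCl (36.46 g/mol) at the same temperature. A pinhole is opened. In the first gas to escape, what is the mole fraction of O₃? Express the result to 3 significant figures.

0.413

Each component's effusion rate ∝ (its partial pressure)·(1/√M) ∝ n_i/√M_i.
x_O₃(eff) = (n_O₃/√M_O₃) / (n_O₃/√M_O₃ + n_HCl/√M_HCl)
= (3.69/√48.00) / (3.69/√48.00 + 4.58/√36.46) = 0.5326/(0.5326 + 0.7585) = 0.413.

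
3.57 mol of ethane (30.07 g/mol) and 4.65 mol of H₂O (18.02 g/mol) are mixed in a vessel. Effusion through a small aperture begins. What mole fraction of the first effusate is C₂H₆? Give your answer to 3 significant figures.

Rate_i ∝ x_i/√M_i (Graham's law weighted by mole fraction), so the effusate composition follows n_i/√M_i.
Mole fraction of C₂H₆ in the effusate = (n_C₂H₆/√M_C₂H₆) / (n_C₂H₆/√M_C₂H₆ + n_H₂O/√M_H₂O)
= (3.57/√30.07) / (3.57/√30.07 + 4.65/√18.02) = 0.6510/(0.6510 + 1.095) = 0.373.

0.373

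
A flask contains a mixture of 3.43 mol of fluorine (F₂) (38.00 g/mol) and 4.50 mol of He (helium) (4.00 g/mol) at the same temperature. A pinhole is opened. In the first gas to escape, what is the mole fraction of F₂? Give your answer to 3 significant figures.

0.198

The effusion rate of species i is ∝ p_i/√M_i ∝ n_i/√M_i.
Mole fraction of F₂ in the effusate = (n_F₂/√M_F₂) / (n_F₂/√M_F₂ + n_He/√M_He)
= (3.43/√38.00) / (3.43/√38.00 + 4.50/√4.00) = 0.5564/(0.5564 + 2.250) = 0.198.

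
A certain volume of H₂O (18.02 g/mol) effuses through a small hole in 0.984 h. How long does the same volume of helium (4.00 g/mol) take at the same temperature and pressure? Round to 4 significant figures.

0.4636 h

Graham's law gives t_He/t_H₂O = √(M_He/M_H₂O) = √(4.00/18.02) = √0.2220 = 0.4711.
So the time for He is 0.984 × 0.4711 = 0.4636 h.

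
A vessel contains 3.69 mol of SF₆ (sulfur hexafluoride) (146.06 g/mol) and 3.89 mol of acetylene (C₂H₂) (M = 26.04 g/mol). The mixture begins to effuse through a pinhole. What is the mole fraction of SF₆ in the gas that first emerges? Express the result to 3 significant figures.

Each component's effusion rate ∝ (its partial pressure)·(1/√M) ∝ n_i/√M_i.
Mole fraction of SF₆ in the effusate = (n_SF₆/√M_SF₆) / (n_SF₆/√M_SF₆ + n_C₂H₂/√M_C₂H₂)
= (3.69/√146.06) / (3.69/√146.06 + 3.89/√26.04) = 0.3053/(0.3053 + 0.7623) = 0.286.

0.286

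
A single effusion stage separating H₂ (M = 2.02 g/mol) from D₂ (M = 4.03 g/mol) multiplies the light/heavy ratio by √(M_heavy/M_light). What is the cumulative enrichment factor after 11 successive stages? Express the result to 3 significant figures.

44.6

Overall factor = α^11 with α = √(4.03/2.02), i.e. (4.03/2.02)^(11/2).
= 1.99505^(11/2) = 44.6.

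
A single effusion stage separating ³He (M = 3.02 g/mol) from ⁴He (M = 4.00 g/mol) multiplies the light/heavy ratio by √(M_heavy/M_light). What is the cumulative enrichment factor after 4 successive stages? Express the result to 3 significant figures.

1.75

Overall factor = α^4 with α = √(4.00/3.02), i.e. (4.00/3.02)^(4/2).
= 1.32450^2 = 1.75.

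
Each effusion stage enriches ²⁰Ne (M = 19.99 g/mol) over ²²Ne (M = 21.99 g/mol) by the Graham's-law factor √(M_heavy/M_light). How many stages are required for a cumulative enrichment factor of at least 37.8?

77

With α = √(21.99/19.99) per stage, ln α = ½ ln(1.10005) = 0.04768.
Need α^N ≥ 37.8 ⇒ N ≥ ln(37.8) / ln α = 3.632 / 0.04768 = 76.18.
Minimum whole number of stages: N = 77.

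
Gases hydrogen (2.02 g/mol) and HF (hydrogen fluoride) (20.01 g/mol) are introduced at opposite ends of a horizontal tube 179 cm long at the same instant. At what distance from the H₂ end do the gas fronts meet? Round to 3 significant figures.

Graham's law gives d_H₂/d_HF = rate_H₂/rate_HF = √(M_HF/M_H₂) = √(20.01/2.02) = 3.147.
With d_H₂ + d_HF = 179 cm, d_HF = 179/(1 + 3.147) = 43.16 cm.
d_H₂ = 179 − 43.16 = 136 cm.

136 cm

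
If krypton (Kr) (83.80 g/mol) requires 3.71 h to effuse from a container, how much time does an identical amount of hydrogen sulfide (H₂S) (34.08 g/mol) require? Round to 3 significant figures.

Graham's law gives t_H₂S/t_Kr = √(M_H₂S/M_Kr) = √(34.08/83.80) = √0.4067 = 0.6377.
So the time for H₂S is 3.71 × 0.6377 = 2.37 h.

2.37 h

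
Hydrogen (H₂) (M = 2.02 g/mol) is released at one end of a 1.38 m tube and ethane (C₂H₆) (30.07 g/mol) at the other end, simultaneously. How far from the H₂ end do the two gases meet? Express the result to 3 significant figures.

Distances travelled in equal time are proportional to diffusion rates, so d_H₂/d_C₂H₆ = √(M_C₂H₆/M_H₂) = √(30.07/2.02) = 3.858.
With d_H₂ + d_C₂H₆ = 1.38 m, d_C₂H₆ = 1.38/(1 + 3.858) = 0.2841 m.
d_H₂ = 1.38 − 0.2841 = 1.10 m.

1.10 m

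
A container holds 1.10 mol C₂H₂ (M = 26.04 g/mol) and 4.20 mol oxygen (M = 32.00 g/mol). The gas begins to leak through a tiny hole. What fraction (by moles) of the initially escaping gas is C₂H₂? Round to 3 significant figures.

Each component's effusion rate ∝ (its partial pressure)·(1/√M) ∝ n_i/√M_i.
Mole fraction of C₂H₂ in the effusate = (n_C₂H₂/√M_C₂H₂) / (n_C₂H₂/√M_C₂H₂ + n_O₂/√M_O₂)
= (1.10/√26.04) / (1.10/√26.04 + 4.20/√32.00) = 0.2156/(0.2156 + 0.7425) = 0.225.

0.225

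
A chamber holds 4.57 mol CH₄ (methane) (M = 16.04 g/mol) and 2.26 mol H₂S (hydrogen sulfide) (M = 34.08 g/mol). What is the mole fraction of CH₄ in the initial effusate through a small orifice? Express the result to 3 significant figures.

The effusion rate of species i is ∝ p_i/√M_i ∝ n_i/√M_i.
Mole fraction of CH₄ in the effusate = (n_CH₄/√M_CH₄) / (n_CH₄/√M_CH₄ + n_H₂S/√M_H₂S)
= (4.57/√16.04) / (4.57/√16.04 + 2.26/√34.08) = 1.141/(1.141 + 0.3871) = 0.747.

0.747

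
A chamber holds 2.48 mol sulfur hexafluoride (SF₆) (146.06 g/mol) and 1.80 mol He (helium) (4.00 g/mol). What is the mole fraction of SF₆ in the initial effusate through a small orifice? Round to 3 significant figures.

Each component's effusion rate ∝ (its partial pressure)·(1/√M) ∝ n_i/√M_i.
Mole fraction of SF₆ in the effusate = (n_SF₆/√M_SF₆) / (n_SF₆/√M_SF₆ + n_He/√M_He)
= (2.48/√146.06) / (2.48/√146.06 + 1.80/√4.00) = 0.2052/(0.2052 + 0.9000) = 0.186.

0.186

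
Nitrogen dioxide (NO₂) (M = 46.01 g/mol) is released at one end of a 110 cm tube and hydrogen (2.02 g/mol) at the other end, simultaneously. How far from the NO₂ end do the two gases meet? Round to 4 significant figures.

In equal time, each gas travels a distance ∝ its rate ∝ 1/√M, so d_NO₂/d_H₂ = √(M_H₂/M_NO₂) = √(2.02/46.01) = 0.2095.
With d_NO₂ + d_H₂ = 110 cm, d_H₂ = 110/(1 + 0.2095) = 90.94 cm.
d_NO₂ = 110 − 90.94 = 19.06 cm.

19.06 cm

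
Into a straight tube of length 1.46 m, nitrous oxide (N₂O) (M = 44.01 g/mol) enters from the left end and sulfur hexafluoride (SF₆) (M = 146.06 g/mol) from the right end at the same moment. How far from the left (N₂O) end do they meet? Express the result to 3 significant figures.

Distances travelled in equal time are proportional to diffusion rates, so d_N₂O/d_SF₆ = √(M_SF₆/M_N₂O) = √(146.06/44.01) = 1.822.
With d_N₂O + d_SF₆ = 1.46 m, d_SF₆ = 1.46/(1 + 1.822) = 0.5174 m.
d_N₂O = 1.46 − 0.5174 = 0.943 m.

0.943 m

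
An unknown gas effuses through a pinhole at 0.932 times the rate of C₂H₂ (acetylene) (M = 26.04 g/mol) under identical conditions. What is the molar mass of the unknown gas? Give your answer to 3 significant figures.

30.0 g/mol

Using Graham's law: rate_X/rate_C₂H₂ = √(M_C₂H₂/M_X).
0.932 = √(26.04/M_X)
M_X = 26.04 / 0.932² = 26.04 / 0.8686 = 30.0 g/mol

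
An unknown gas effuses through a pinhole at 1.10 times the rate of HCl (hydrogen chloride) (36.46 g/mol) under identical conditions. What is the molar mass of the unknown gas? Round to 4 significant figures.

By Graham's law, rate_X/rate_HCl = √(M_HCl/M_X).
1.10 = √(36.46/M_X)
M_X = 36.46 / 1.10² = 36.46 / 1.210 = 30.13 g/mol

30.13 g/mol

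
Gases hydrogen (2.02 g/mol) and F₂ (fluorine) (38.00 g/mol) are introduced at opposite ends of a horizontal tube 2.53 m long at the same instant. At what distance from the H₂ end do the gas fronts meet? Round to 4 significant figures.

The fronts meet when d_H₂ + d_F₂ = L with d_H₂/d_F₂ = √(M_F₂/M_H₂) (Graham's law). Here √(M_F₂/M_H₂) = √(38.00/2.02) = 4.337.
With d_H₂ + d_F₂ = 2.53 m, d_F₂ = 2.53/(1 + 4.337) = 0.4740 m.
d_H₂ = 2.53 − 0.4740 = 2.056 m.

2.056 m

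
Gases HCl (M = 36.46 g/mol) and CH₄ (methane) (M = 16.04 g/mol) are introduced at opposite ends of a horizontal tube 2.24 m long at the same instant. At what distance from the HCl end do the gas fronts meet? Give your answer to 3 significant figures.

In equal time, each gas travels a distance ∝ its rate ∝ 1/√M, so d_HCl/d_CH₄ = √(M_CH₄/M_HCl) = √(16.04/36.46) = 0.6633.
With d_HCl + d_CH₄ = 2.24 m, d_CH₄ = 2.24/(1 + 0.6633) = 1.347 m.
d_HCl = 2.24 − 1.347 = 0.893 m.

0.893 m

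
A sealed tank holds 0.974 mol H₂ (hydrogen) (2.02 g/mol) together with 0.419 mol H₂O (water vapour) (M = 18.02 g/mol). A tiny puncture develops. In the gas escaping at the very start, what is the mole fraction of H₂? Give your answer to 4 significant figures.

Rate_i ∝ x_i/√M_i (Graham's law weighted by mole fraction), so the effusate composition follows n_i/√M_i.
So x_H₂ in the escaping gas = (n_H₂/√M_H₂) / Σ(n_i/√M_i)
= (0.974/√2.02) / (0.974/√2.02 + 0.419/√18.02) = 0.6853/(0.6853 + 0.09870) = 0.8741.

0.8741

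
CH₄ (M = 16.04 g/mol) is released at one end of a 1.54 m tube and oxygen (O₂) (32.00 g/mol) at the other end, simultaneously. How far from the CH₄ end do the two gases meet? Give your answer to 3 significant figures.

0.902 m

Graham's law gives d_CH₄/d_O₂ = rate_CH₄/rate_O₂ = √(M_O₂/M_CH₄) = √(32.00/16.04) = 1.412.
With d_CH₄ + d_O₂ = 1.54 m, d_O₂ = 1.54/(1 + 1.412) = 0.6384 m.
d_CH₄ = 1.54 − 0.6384 = 0.902 m.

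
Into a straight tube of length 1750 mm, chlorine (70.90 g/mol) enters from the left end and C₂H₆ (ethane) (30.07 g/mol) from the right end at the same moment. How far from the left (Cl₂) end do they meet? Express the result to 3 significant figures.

690 mm

Graham's law gives d_Cl₂/d_C₂H₆ = rate_Cl₂/rate_C₂H₆ = √(M_C₂H₆/M_Cl₂) = √(30.07/70.90) = 0.6512.
With d_Cl₂ + d_C₂H₆ = 1750 mm, d_C₂H₆ = 1750/(1 + 0.6512) = 1060 mm.
d_Cl₂ = 1750 − 1060 = 690 mm.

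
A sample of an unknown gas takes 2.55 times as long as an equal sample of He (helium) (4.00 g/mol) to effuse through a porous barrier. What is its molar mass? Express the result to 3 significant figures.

Since effusion rate ∝ 1/√M, t_X/t_He = √(M_X/M_He).
2.55 = √(M_X/4.00)
M_X = 4.00 × 2.55² = 4.00 × 6.502 = 26.0 g/mol

26.0 g/mol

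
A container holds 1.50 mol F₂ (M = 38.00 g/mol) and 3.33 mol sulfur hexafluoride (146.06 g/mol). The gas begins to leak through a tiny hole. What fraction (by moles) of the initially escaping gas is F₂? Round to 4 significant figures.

0.4690

Each component's effusion rate ∝ (its partial pressure)·(1/√M) ∝ n_i/√M_i.
So x_F₂ in the escaping gas = (n_F₂/√M_F₂) / Σ(n_i/√M_i)
= (1.50/√38.00) / (1.50/√38.00 + 3.33/√146.06) = 0.2433/(0.2433 + 0.2755) = 0.4690.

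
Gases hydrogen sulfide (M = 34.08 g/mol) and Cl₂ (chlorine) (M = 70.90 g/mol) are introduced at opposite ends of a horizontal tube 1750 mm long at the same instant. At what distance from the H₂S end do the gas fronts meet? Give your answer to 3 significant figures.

1030 mm

Graham's law gives d_H₂S/d_Cl₂ = rate_H₂S/rate_Cl₂ = √(M_Cl₂/M_H₂S) = √(70.90/34.08) = 1.442.
With d_H₂S + d_Cl₂ = 1750 mm, d_Cl₂ = 1750/(1 + 1.442) = 716.5 mm.
d_H₂S = 1750 − 716.5 = 1030 mm.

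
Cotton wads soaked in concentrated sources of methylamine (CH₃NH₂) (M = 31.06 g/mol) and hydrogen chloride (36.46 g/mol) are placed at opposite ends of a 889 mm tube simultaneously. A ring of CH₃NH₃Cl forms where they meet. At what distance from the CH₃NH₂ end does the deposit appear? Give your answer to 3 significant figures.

462 mm

Distances travelled in equal time are proportional to diffusion rates, so d_CH₃NH₂/d_HCl = √(M_HCl/M_CH₃NH₂) = √(36.46/31.06) = 1.083.
With d_CH₃NH₂ + d_HCl = 889 mm, d_HCl = 889/(1 + 1.083) = 426.7 mm.
d_CH₃NH₂ = 889 − 426.7 = 462 mm.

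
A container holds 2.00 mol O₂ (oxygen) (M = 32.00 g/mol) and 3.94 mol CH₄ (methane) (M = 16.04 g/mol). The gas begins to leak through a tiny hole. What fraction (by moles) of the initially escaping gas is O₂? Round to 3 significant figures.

The effusion rate of species i is ∝ p_i/√M_i ∝ n_i/√M_i.
Mole fraction of O₂ in the effusate = (n_O₂/√M_O₂) / (n_O₂/√M_O₂ + n_CH₄/√M_CH₄)
= (2.00/√32.00) / (2.00/√32.00 + 3.94/√16.04) = 0.3536/(0.3536 + 0.9838) = 0.264.

0.264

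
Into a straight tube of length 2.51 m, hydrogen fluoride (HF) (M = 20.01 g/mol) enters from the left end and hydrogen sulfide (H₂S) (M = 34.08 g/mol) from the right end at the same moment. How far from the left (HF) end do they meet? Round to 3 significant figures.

Distances travelled in equal time are proportional to diffusion rates, so d_HF/d_H₂S = √(M_H₂S/M_HF) = √(34.08/20.01) = 1.305.
With d_HF + d_H₂S = 2.51 m, d_H₂S = 2.51/(1 + 1.305) = 1.089 m.
d_HF = 2.51 − 1.089 = 1.42 m.

1.42 m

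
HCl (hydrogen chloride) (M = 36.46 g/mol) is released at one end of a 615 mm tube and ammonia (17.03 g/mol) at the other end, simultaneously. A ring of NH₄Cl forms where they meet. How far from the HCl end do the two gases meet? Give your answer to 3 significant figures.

In equal time, each gas travels a distance ∝ its rate ∝ 1/√M, so d_HCl/d_NH₃ = √(M_NH₃/M_HCl) = √(17.03/36.46) = 0.6834.
With d_HCl + d_NH₃ = 615 mm, d_NH₃ = 615/(1 + 0.6834) = 365.3 mm.
d_HCl = 615 − 365.3 = 250 mm.

250 mm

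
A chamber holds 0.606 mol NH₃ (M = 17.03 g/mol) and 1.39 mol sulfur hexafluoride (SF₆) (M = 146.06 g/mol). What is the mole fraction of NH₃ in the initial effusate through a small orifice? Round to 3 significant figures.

0.561

Each component's effusion rate ∝ (its partial pressure)·(1/√M) ∝ n_i/√M_i.
x_NH₃(eff) = (n_NH₃/√M_NH₃) / (n_NH₃/√M_NH₃ + n_SF₆/√M_SF₆)
= (0.606/√17.03) / (0.606/√17.03 + 1.39/√146.06) = 0.1468/(0.1468 + 0.1150) = 0.561.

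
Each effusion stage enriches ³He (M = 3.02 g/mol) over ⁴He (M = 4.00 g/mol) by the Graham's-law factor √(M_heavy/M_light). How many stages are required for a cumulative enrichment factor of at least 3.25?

9

Per stage α = (4.00/3.02)^(1/2) = 1.32450^0.5, giving ln α = 0.1405.
Need α^N ≥ 3.25 ⇒ N ≥ ln(3.25) / ln α = 1.179 / 0.1405 = 8.39.
Rounding up, N = 9 stages.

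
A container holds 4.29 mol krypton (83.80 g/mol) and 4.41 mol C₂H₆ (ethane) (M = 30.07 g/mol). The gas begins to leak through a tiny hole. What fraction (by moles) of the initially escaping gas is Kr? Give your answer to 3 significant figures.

0.368

Each component's effusion rate ∝ (its partial pressure)·(1/√M) ∝ n_i/√M_i.
Mole fraction of Kr in the effusate = (n_Kr/√M_Kr) / (n_Kr/√M_Kr + n_C₂H₆/√M_C₂H₆)
= (4.29/√83.80) / (4.29/√83.80 + 4.41/√30.07) = 0.4686/(0.4686 + 0.8042) = 0.368.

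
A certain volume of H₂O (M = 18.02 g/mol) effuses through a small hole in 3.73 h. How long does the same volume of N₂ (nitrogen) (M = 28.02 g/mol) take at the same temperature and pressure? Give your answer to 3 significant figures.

Using Graham's law: t_N₂/t_H₂O = √(M_N₂/M_H₂O) = √(28.02/18.02) = √1.555 = 1.247.
So the time for N₂ is 3.73 × 1.247 = 4.65 h.

4.65 h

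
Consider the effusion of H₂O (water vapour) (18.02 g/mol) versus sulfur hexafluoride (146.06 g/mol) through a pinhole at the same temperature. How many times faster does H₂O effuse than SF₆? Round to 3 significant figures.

By Graham's law, rate_H₂O/rate_SF₆ = √(M_SF₆/M_H₂O) = √(146.06/18.02) = √8.105 = 2.85.

2.85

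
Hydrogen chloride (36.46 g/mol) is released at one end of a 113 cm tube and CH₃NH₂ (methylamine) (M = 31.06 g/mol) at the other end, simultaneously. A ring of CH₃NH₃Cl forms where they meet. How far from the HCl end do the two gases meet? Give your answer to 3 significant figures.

54.2 cm

The fronts meet when d_HCl + d_CH₃NH₂ = L with d_HCl/d_CH₃NH₂ = √(M_CH₃NH₂/M_HCl) (Graham's law). Here √(M_CH₃NH₂/M_HCl) = √(31.06/36.46) = 0.9230.
With d_HCl + d_CH₃NH₂ = 113 cm, d_CH₃NH₂ = 113/(1 + 0.9230) = 58.76 cm.
d_HCl = 113 − 58.76 = 54.2 cm.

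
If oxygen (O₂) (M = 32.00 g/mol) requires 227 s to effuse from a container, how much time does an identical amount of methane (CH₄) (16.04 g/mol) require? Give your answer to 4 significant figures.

Graham's law gives t_CH₄/t_O₂ = √(M_CH₄/M_O₂) = √(16.04/32.00) = √0.5012 = 0.7080.
So the time for CH₄ is 227 × 0.7080 = 160.7 s.

160.7 s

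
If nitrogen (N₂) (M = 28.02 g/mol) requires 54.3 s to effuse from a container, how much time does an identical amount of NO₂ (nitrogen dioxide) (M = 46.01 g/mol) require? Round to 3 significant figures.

69.6 s

Since effusion rate ∝ 1/√M, t_NO₂/t_N₂ = √(M_NO₂/M_N₂) = √(46.01/28.02) = √1.642 = 1.281.
So the time for NO₂ is 54.3 × 1.281 = 69.6 s.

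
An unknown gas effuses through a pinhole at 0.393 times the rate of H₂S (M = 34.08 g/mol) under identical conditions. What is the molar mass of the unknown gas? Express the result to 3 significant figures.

221 g/mol

By Graham's law, rate_X/rate_H₂S = √(M_H₂S/M_X).
0.393 = √(34.08/M_X)
M_X = 34.08 / 0.393² = 34.08 / 0.1544 = 221 g/mol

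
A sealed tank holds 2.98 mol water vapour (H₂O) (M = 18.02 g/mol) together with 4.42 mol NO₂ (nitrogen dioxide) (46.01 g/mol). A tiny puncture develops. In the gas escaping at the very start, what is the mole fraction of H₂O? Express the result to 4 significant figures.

0.5186

Rate_i ∝ x_i/√M_i (Graham's law weighted by mole fraction), so the effusate composition follows n_i/√M_i.
Mole fraction of H₂O in the effusate = (n_H₂O/√M_H₂O) / (n_H₂O/√M_H₂O + n_NO₂/√M_NO₂)
= (2.98/√18.02) / (2.98/√18.02 + 4.42/√46.01) = 0.7020/(0.7020 + 0.6516) = 0.5186.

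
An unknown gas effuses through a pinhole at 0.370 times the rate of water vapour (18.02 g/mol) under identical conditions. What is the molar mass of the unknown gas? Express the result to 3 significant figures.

132 g/mol

Since effusion rate ∝ 1/√M, rate_X/rate_H₂O = √(M_H₂O/M_X).
0.370 = √(18.02/M_X)
M_X = 18.02 / 0.370² = 18.02 / 0.1369 = 132 g/mol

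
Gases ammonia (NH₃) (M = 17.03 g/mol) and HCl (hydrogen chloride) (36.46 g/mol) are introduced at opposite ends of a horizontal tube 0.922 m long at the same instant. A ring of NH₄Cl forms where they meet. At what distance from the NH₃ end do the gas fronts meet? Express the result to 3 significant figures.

The fronts meet when d_NH₃ + d_HCl = L with d_NH₃/d_HCl = √(M_HCl/M_NH₃) (Graham's law). Here √(M_HCl/M_NH₃) = √(36.46/17.03) = 1.463.
With d_NH₃ + d_HCl = 0.922 m, d_HCl = 0.922/(1 + 1.463) = 0.3743 m.
d_NH₃ = 0.922 − 0.3743 = 0.548 m.

0.548 m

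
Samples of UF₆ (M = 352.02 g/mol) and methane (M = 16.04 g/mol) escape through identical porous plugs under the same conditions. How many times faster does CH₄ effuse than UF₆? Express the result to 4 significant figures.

Since effusion rate ∝ 1/√M, rate_CH₄/rate_UF₆ = √(M_UF₆/M_CH₄) = √(352.02/16.04) = √21.95 = 4.685.

4.685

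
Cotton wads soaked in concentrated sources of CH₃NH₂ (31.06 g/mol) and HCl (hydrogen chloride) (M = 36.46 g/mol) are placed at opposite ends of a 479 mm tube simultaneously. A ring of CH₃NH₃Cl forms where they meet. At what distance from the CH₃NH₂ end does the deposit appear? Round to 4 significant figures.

Graham's law gives d_CH₃NH₂/d_HCl = rate_CH₃NH₂/rate_HCl = √(M_HCl/M_CH₃NH₂) = √(36.46/31.06) = 1.083.
With d_CH₃NH₂ + d_HCl = 479 mm, d_HCl = 479/(1 + 1.083) = 229.9 mm.
d_CH₃NH₂ = 479 − 229.9 = 249.1 mm.

249.1 mm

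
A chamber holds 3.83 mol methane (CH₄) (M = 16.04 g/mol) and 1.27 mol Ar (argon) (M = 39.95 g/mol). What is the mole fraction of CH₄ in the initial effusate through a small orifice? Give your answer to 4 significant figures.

0.8264

Rate_i ∝ x_i/√M_i (Graham's law weighted by mole fraction), so the effusate composition follows n_i/√M_i.
Mole fraction of CH₄ in the effusate = (n_CH₄/√M_CH₄) / (n_CH₄/√M_CH₄ + n_Ar/√M_Ar)
= (3.83/√16.04) / (3.83/√16.04 + 1.27/√39.95) = 0.9563/(0.9563 + 0.2009) = 0.8264.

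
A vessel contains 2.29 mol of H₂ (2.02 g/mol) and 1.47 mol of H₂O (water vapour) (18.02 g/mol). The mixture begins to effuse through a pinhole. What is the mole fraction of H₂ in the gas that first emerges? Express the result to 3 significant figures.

Effusion rate of each component ∝ n_i/√M_i (partial pressure × 1/√M).
x_H₂(eff) = (n_H₂/√M_H₂) / (n_H₂/√M_H₂ + n_H₂O/√M_H₂O)
= (2.29/√2.02) / (2.29/√2.02 + 1.47/√18.02) = 1.611/(1.611 + 0.3463) = 0.823.

0.823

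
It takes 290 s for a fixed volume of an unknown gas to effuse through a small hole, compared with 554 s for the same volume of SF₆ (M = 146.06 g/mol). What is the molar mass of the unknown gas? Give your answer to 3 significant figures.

40.0 g/mol

Graham's law gives t_X/t_SF₆ = √(M_X/M_SF₆).
290/554 = 0.5235 = √(M_X/146.06)
M_X = 146.06 × 0.5235² = 146.06 × 0.2740 = 40.0 g/mol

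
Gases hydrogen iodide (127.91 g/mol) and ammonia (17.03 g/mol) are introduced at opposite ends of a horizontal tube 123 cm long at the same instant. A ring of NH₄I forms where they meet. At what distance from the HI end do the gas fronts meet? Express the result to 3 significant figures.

Graham's law gives d_HI/d_NH₃ = rate_HI/rate_NH₃ = √(M_NH₃/M_HI) = √(17.03/127.91) = 0.3649.
With d_HI + d_NH₃ = 123 cm, d_NH₃ = 123/(1 + 0.3649) = 90.12 cm.
d_HI = 123 − 90.12 = 32.9 cm.

32.9 cm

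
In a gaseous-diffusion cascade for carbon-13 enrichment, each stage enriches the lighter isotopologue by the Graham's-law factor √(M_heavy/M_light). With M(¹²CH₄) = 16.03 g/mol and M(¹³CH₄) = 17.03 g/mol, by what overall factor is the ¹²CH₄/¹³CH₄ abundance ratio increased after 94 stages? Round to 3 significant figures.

Overall factor = α^94 with α = √(17.03/16.03), i.e. (17.03/16.03)^(94/2).
= 1.06238^47 = 17.2.

17.2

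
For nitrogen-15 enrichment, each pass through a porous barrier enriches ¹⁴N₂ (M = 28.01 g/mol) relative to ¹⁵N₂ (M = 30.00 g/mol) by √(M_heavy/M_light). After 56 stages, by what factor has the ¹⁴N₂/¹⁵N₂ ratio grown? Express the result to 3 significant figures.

6.83

The single-stage factor is √(M_heavy/M_light), so 56 stages give [√(30.00/28.01)]^56 = (30.00/28.01)^(56/2).
= 1.07105^28 = 6.83.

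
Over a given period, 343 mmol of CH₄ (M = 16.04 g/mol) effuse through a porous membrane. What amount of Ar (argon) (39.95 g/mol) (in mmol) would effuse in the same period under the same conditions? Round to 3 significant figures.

217 mmol

Since effusion rate ∝ 1/√M, rate_Ar/rate_CH₄ = √(M_CH₄/M_Ar) = √(16.04/39.95) = √0.4015 = 0.6336.
So the amount for Ar is 343 × 0.6336 = 217 mmol.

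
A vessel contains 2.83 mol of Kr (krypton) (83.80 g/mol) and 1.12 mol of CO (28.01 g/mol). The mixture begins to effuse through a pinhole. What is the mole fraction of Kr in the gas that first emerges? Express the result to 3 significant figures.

The effusion rate of species i is ∝ p_i/√M_i ∝ n_i/√M_i.
x_Kr(eff) = (n_Kr/√M_Kr) / (n_Kr/√M_Kr + n_CO/√M_CO)
= (2.83/√83.80) / (2.83/√83.80 + 1.12/√28.01) = 0.3091/(0.3091 + 0.2116) = 0.594.

0.594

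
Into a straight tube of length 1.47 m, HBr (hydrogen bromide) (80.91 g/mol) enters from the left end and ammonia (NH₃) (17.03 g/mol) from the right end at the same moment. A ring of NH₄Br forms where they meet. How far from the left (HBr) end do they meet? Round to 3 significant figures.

0.462 m

Graham's law gives d_HBr/d_NH₃ = rate_HBr/rate_NH₃ = √(M_NH₃/M_HBr) = √(17.03/80.91) = 0.4588.
With d_HBr + d_NH₃ = 1.47 m, d_NH₃ = 1.47/(1 + 0.4588) = 1.008 m.
d_HBr = 1.47 − 1.008 = 0.462 m.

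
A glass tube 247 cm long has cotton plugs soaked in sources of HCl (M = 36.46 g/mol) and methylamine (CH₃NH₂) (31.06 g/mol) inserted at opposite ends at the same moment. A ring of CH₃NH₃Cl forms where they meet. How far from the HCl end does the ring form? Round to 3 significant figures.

Graham's law gives d_HCl/d_CH₃NH₂ = rate_HCl/rate_CH₃NH₂ = √(M_CH₃NH₂/M_HCl) = √(31.06/36.46) = 0.9230.
With d_HCl + d_CH₃NH₂ = 247 cm, d_CH₃NH₂ = 247/(1 + 0.9230) = 128.4 cm.
d_HCl = 247 − 128.4 = 119 cm.

119 cm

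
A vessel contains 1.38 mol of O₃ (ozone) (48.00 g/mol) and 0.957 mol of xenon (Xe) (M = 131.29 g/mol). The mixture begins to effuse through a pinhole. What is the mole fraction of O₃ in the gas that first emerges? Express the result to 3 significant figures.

0.705

The effusion rate of species i is ∝ p_i/√M_i ∝ n_i/√M_i.
Mole fraction of O₃ in the effusate = (n_O₃/√M_O₃) / (n_O₃/√M_O₃ + n_Xe/√M_Xe)
= (1.38/√48.00) / (1.38/√48.00 + 0.957/√131.29) = 0.1992/(0.1992 + 0.08352) = 0.705.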